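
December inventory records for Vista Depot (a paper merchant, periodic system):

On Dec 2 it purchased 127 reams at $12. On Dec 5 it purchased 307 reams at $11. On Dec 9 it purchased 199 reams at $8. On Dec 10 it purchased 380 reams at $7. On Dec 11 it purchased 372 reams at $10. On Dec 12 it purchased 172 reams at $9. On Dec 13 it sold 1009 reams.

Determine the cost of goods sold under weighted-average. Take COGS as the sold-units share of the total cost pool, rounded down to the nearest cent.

COGS = $9,345.40

Dec 13, sell 1009: 1009/1557 × $14,421.00 → $9,345.40
Ending inventory (cost pool remaining) = $5,075.60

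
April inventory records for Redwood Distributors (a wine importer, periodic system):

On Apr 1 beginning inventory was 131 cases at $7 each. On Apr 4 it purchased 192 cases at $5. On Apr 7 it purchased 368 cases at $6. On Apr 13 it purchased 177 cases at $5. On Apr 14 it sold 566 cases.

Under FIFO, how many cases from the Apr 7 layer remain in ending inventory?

125

Apr 14, 566 sold [FIFO — oldest first]: 131 @ $7 + 192 @ $5 + 243 @ $6 = $3,335
Ending inventory: 125 @ $6 + 177 @ $5 = $1,635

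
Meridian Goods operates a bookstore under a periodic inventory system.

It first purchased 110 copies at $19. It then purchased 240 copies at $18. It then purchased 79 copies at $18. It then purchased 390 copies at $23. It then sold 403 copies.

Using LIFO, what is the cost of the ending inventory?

Ending inventory = $7,598

Sale 1 (403) [LIFO — newest first]: 390 @ $23 + 13 @ $18 = $9,204
Ending inventory: 110 @ $19 + 240 @ $18 + 66 @ $18 = $7,598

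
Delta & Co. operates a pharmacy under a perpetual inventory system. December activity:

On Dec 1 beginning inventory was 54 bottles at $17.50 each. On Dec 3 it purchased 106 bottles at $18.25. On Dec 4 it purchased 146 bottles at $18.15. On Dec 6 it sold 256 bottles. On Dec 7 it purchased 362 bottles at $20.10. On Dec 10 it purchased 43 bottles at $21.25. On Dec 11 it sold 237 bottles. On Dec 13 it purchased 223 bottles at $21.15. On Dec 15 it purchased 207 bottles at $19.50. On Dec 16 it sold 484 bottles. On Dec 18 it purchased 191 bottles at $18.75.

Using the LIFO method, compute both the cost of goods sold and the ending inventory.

COGS = $19,305.90; ending inventory = $6,747.65

Dec 6, 256 sold [LIFO — newest first]: 146 @ $18.15 + 106 @ $18.25 + 4 @ $17.50 = $4,654.40
Dec 11, 237 sold [LIFO — newest first]: 43 @ $21.25 + 194 @ $20.10 = $4,813.15
Dec 16, 484 sold [LIFO — newest first]: 207 @ $19.50 + 223 @ $21.15 + 54 @ $20.10 = $9,838.35
Total COGS = $4,654.40 + $4,813.15 + $9,838.35 = $19,305.90
Ending inventory: 50 @ $17.50 + 114 @ $20.10 + 191 @ $18.75 = $6,747.65
Check: goods available $26,053.55 = COGS $19,305.90 + ending $6,747.65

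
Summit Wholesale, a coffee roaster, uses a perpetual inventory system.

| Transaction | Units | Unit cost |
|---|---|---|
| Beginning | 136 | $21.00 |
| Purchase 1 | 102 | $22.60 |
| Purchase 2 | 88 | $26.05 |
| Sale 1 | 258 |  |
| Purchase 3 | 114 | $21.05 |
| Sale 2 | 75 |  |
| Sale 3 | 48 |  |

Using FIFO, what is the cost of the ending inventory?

Ending inventory = $1,241.95

Sale 1 (258) [FIFO — oldest first]: 136 @ $21.00 + 102 @ $22.60 + 20 @ $26.05 = $5,682.20
Sale 2 (75) [FIFO — oldest first]: 68 @ $26.05 + 7 @ $21.05 = $1,918.75
Sale 3 (48) [FIFO — oldest first]: 48 @ $21.05 = $1,010.40
Total COGS = $5,682.20 + $1,918.75 + $1,010.40 = $8,611.35
Ending inventory: 59 @ $21.05 = $1,241.95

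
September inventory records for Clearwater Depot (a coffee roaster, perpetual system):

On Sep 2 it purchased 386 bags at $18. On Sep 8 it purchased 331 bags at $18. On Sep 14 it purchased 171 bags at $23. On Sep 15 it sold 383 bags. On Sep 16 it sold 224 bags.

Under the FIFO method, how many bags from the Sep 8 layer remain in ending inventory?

110

Sep 15, 383 sold [FIFO — oldest first]: 383 @ $18 = $6,894
Sep 16, 224 sold [FIFO — oldest first]: 3 @ $18 + 221 @ $18 = $4,032
Total COGS = $6,894 + $4,032 = $10,926
Ending inventory: 110 @ $18 + 171 @ $23 = $5,913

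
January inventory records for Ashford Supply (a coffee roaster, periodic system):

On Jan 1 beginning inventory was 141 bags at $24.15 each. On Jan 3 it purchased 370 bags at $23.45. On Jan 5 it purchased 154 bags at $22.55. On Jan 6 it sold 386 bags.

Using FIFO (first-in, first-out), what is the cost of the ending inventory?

Jan 6, 386 sold [FIFO — oldest first]: 141 @ $24.15 + 245 @ $23.45 = $9,150.40
Ending inventory: 125 @ $23.45 + 154 @ $22.55 = $6,403.95

Ending inventory = $6,403.95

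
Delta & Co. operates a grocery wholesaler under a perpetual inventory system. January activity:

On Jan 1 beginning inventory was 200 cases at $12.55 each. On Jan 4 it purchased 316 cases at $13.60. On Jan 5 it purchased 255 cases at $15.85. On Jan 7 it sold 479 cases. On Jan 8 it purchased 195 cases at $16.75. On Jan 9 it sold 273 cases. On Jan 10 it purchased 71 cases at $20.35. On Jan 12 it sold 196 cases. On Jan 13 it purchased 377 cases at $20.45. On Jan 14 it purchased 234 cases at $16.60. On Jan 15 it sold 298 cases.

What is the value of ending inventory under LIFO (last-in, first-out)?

Jan 7, 479 sold [LIFO — newest first]: 255 @ $15.85 + 224 @ $13.60 = $7,088.15
Jan 9, 273 sold [LIFO — newest first]: 195 @ $16.75 + 78 @ $13.60 = $4,327.05
Jan 12, 196 sold [LIFO — newest first]: 71 @ $20.35 + 14 @ $13.60 + 111 @ $12.55 = $3,028.30
Jan 15, 298 sold [LIFO — newest first]: 234 @ $16.60 + 64 @ $20.45 = $5,193.20
Total COGS = $7,088.15 + $4,327.05 + $3,028.30 + $5,193.20 = $19,636.70
Ending inventory: 89 @ $12.55 + 313 @ $20.45 = $7,517.80
Check: goods available $27,154.50 = COGS $19,636.70 + ending $7,517.80

Ending inventory = $7,517.80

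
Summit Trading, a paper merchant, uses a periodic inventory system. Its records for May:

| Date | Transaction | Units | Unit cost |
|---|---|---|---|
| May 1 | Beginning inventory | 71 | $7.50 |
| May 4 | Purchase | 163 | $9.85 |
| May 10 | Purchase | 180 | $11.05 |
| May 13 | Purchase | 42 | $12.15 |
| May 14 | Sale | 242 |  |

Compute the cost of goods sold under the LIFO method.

COGS = $2,696.30

May 14, 242 sold [LIFO — newest first]: 42 @ $12.15 + 180 @ $11.05 + 20 @ $9.85 = $2,696.30
Ending inventory: 71 @ $7.50 + 143 @ $9.85 = $1,941.05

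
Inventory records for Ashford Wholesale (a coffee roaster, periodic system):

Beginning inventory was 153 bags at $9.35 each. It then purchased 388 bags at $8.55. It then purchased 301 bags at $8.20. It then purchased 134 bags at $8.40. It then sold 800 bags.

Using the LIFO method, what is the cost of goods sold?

COGS = $6,714.55

Sale 1 (800) [LIFO — newest first]: 134 @ $8.40 + 301 @ $8.20 + 365 @ $8.55 = $6,714.55
Ending inventory: 153 @ $9.35 + 23 @ $8.55 = $1,627.20
Check: goods available $8,341.75 = COGS $6,714.55 + ending $1,627.20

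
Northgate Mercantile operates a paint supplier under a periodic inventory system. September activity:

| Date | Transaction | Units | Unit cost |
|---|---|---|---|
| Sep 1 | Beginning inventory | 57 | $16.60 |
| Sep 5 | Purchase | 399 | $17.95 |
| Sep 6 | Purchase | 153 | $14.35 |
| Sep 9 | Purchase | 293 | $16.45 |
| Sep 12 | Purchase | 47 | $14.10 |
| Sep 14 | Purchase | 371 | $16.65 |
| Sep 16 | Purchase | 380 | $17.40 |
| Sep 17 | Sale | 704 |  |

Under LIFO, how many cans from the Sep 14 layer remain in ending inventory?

Sep 17, 704 sold [LIFO — newest first]: 380 @ $17.40 + 324 @ $16.65 = $12,006.60
Ending inventory: 57 @ $16.60 + 399 @ $17.95 + 153 @ $14.35 + 293 @ $16.45 + 47 @ $14.10 + 47 @ $16.65 = $16,568.90

47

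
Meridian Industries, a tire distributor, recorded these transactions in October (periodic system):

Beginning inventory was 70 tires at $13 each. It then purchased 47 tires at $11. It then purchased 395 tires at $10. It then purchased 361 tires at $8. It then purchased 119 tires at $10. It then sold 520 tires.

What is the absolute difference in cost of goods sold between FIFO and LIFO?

$963

FIFO COGS: 70 @ $13 + 47 @ $11 + 395 @ $10 + 8 @ $8 = $5,441
LIFO COGS: 119 @ $10 + 361 @ $8 + 40 @ $10 = $4,478
Difference = |$5,441 − $4,478| = $963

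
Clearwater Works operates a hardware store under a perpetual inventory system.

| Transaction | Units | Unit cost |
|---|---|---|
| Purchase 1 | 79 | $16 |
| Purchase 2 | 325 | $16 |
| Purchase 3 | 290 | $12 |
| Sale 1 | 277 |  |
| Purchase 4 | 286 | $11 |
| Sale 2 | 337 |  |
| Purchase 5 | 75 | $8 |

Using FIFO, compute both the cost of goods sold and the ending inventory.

COGS = $8,984; ending inventory = $4,706

Sale 1 (277) [FIFO — oldest first]: 79 @ $16 + 198 @ $16 = $4,432
Sale 2 (337) [FIFO — oldest first]: 127 @ $16 + 210 @ $12 = $4,552
Total COGS = $4,432 + $4,552 = $8,984
Ending inventory: 80 @ $12 + 286 @ $11 + 75 @ $8 = $4,706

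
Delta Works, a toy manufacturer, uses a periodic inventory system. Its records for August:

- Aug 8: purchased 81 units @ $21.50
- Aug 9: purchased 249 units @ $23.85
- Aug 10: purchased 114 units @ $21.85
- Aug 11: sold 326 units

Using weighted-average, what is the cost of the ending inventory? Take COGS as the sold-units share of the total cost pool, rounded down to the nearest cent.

Ending inventory = $2,703.12

Aug 11, sell 326: 326/444 × $10,171.05 → $7,467.93
Ending inventory (cost pool remaining) = $2,703.12
Check: goods available $10,171.05 = COGS $7,467.93 + ending $2,703.12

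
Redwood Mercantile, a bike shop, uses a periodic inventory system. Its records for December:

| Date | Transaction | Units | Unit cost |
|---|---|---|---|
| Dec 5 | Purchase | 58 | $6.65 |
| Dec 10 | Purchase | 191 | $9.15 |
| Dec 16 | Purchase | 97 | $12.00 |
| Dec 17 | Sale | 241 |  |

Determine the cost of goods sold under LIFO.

COGS = $2,481.60

Dec 17, 241 sold [LIFO — newest first]: 97 @ $12.00 + 144 @ $9.15 = $2,481.60
Ending inventory: 58 @ $6.65 + 47 @ $9.15 = $815.75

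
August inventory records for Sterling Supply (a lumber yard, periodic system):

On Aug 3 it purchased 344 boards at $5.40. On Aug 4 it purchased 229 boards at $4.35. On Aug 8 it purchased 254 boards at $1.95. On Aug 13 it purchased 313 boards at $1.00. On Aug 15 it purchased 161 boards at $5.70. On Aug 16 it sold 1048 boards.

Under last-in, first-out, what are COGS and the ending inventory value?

Aug 16, 1048 sold [LIFO — newest first]: 161 @ $5.70 + 313 @ $1.00 + 254 @ $1.95 + 229 @ $4.35 + 91 @ $5.40 = $3,213.55
Ending inventory: 253 @ $5.40 = $1,366.20
Check: goods available $4,579.75 = COGS $3,213.55 + ending $1,366.20

COGS = $3,213.55; ending inventory = $1,366.20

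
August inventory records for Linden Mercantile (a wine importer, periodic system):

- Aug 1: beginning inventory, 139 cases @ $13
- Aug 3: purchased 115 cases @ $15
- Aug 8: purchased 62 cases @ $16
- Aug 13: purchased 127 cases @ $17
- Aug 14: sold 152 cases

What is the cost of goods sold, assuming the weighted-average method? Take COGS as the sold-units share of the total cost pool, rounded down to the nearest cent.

COGS = $2,293.03

Aug 14, sell 152: 152/443 × $6,683.00 → $2,293.03
Ending inventory (cost pool remaining) = $4,389.97
Check: goods available $6,683.00 = COGS $2,293.03 + ending $4,389.97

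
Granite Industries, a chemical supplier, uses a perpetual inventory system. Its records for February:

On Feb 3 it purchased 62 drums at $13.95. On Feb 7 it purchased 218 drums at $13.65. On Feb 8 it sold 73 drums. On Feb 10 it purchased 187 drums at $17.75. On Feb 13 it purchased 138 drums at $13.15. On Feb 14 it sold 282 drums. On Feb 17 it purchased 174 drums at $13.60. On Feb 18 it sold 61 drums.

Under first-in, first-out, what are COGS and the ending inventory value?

Feb 8, 73 sold [FIFO — oldest first]: 62 @ $13.95 + 11 @ $13.65 = $1,015.05
Feb 14, 282 sold [FIFO — oldest first]: 207 @ $13.65 + 75 @ $17.75 = $4,156.80
Feb 18, 61 sold [FIFO — oldest first]: 61 @ $17.75 = $1,082.75
Total COGS = $1,015.05 + $4,156.80 + $1,082.75 = $6,254.60
Ending inventory: 51 @ $17.75 + 138 @ $13.15 + 174 @ $13.60 = $5,086.35
Check: goods available $11,340.95 = COGS $6,254.60 + ending $5,086.35

COGS = $6,254.60; ending inventory = $5,086.35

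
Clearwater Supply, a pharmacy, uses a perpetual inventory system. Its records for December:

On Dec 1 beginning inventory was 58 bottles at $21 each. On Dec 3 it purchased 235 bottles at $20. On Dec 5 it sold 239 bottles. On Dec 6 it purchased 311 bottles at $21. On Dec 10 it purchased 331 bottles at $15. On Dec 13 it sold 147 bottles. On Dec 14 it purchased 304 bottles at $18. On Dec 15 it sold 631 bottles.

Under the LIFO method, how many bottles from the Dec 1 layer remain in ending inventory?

54

Dec 5, 239 sold [LIFO — newest first]: 235 @ $20 + 4 @ $21 = $4,784
Dec 13, 147 sold [LIFO — newest first]: 147 @ $15 = $2,205
Dec 15, 631 sold [LIFO — newest first]: 304 @ $18 + 184 @ $15 + 143 @ $21 = $11,235
Total COGS = $4,784 + $2,205 + $11,235 = $18,224
Ending inventory: 54 @ $21 + 168 @ $21 = $4,662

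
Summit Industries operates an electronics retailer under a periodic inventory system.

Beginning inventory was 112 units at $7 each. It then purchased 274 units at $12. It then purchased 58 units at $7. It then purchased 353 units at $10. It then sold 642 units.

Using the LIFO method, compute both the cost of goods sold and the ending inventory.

COGS = $6,708; ending inventory = $1,300

Sale 1 (642) [LIFO — newest first]: 353 @ $10 + 58 @ $7 + 231 @ $12 = $6,708
Ending inventory: 112 @ $7 + 43 @ $12 = $1,300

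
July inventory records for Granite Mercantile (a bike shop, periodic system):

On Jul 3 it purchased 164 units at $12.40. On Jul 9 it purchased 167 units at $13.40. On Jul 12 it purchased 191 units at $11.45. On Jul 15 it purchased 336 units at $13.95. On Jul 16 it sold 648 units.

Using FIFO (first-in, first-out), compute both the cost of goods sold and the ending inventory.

COGS = $8,216.05; ending inventory = $2,929.50

Jul 16, 648 sold [FIFO — oldest first]: 164 @ $12.40 + 167 @ $13.40 + 191 @ $11.45 + 126 @ $13.95 = $8,216.05
Ending inventory: 210 @ $13.95 = $2,929.50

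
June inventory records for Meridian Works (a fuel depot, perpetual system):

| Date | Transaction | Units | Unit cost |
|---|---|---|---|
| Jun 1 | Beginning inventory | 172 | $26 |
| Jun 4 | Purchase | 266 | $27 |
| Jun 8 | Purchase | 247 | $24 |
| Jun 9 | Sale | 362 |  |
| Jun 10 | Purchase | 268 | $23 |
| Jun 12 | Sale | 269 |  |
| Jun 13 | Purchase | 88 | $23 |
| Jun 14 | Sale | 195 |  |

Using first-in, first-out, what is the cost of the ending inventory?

Jun 9, 362 sold [FIFO — oldest first]: 172 @ $26 + 190 @ $27 = $9,602
Jun 12, 269 sold [FIFO — oldest first]: 76 @ $27 + 193 @ $24 = $6,684
Jun 14, 195 sold [FIFO — oldest first]: 54 @ $24 + 141 @ $23 = $4,539
Total COGS = $9,602 + $6,684 + $4,539 = $20,825
Ending inventory: 127 @ $23 + 88 @ $23 = $4,945
Check: goods available $25,770 = COGS $20,825 + ending $4,945

Ending inventory = $4,945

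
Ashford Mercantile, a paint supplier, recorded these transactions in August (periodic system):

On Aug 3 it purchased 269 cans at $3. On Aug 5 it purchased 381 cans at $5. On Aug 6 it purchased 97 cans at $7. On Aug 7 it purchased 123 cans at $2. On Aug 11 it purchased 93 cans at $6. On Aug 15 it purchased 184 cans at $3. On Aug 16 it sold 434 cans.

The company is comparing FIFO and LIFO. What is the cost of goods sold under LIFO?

COGS = $1,594

FIFO COGS: 269 @ $3 + 165 @ $5 = $1,632
LIFO COGS: 184 @ $3 + 93 @ $6 + 123 @ $2 + 34 @ $7 = $1,594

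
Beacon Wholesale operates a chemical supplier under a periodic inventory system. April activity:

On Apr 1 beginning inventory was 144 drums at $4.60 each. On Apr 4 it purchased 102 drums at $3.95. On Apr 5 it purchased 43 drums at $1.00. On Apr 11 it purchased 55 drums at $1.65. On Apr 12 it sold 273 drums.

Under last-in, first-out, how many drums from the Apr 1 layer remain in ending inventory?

Apr 12, 273 sold [LIFO — newest first]: 55 @ $1.65 + 43 @ $1.00 + 102 @ $3.95 + 73 @ $4.60 = $872.45
Ending inventory: 71 @ $4.60 = $326.60
Check: goods available $1,199.05 = COGS $872.45 + ending $326.60

71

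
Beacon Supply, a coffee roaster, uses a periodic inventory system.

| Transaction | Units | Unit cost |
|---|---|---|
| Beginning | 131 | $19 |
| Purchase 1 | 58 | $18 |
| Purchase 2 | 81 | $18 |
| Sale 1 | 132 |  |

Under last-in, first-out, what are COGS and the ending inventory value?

Sale 1 (132) [LIFO — newest first]: 81 @ $18 + 51 @ $18 = $2,376
Ending inventory: 131 @ $19 + 7 @ $18 = $2,615
Check: goods available $4,991 = COGS $2,376 + ending $2,615

COGS = $2,376; ending inventory = $2,615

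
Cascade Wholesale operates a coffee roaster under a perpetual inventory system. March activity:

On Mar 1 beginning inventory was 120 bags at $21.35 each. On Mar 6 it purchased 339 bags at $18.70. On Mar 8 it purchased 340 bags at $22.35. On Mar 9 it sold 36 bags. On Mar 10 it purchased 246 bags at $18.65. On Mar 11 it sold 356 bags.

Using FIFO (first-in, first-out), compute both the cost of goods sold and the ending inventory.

COGS = $7,648.40; ending inventory = $13,439.80

Mar 9, 36 sold [FIFO — oldest first]: 36 @ $21.35 = $768.60
Mar 11, 356 sold [FIFO — oldest first]: 84 @ $21.35 + 272 @ $18.70 = $6,879.80
Total COGS = $768.60 + $6,879.80 = $7,648.40
Ending inventory: 67 @ $18.70 + 340 @ $22.35 + 246 @ $18.65 = $13,439.80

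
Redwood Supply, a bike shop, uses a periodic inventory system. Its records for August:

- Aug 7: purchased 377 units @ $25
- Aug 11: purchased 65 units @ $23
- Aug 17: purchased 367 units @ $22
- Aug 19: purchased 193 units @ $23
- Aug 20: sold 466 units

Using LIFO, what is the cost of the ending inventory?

Aug 20, 466 sold [LIFO — newest first]: 193 @ $23 + 273 @ $22 = $10,445
Ending inventory: 377 @ $25 + 65 @ $23 + 94 @ $22 = $12,988

Ending inventory = $12,988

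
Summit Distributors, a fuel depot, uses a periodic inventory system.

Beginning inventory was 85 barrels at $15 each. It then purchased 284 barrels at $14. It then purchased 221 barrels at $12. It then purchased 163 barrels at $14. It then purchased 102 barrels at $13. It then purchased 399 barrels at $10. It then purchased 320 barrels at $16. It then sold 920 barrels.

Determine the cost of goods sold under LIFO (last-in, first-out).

Sale 1 (920) [LIFO — newest first]: 320 @ $16 + 399 @ $10 + 102 @ $13 + 99 @ $14 = $11,822
Ending inventory: 85 @ $15 + 284 @ $14 + 221 @ $12 + 64 @ $14 = $8,799
Check: goods available $20,621 = COGS $11,822 + ending $8,799

COGS = $11,822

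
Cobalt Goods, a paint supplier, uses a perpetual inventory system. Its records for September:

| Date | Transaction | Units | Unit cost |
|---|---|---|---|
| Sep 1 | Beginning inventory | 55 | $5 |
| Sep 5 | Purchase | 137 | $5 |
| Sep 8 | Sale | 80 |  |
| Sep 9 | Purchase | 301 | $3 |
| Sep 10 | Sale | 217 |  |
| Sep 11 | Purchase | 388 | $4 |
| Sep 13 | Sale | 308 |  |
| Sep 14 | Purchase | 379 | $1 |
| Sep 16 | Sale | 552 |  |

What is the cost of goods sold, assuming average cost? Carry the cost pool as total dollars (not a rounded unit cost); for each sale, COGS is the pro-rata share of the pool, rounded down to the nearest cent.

After Sep 1: 55 on hand, pool $275.00 (≈ $5.0000 each)
After Sep 5: 192 on hand, pool $960.00 (≈ $5.0000 each)
Sep 8, sell 80: 80/192 × $960.00 → $400.00
After Sep 9: 413 on hand, pool $1,463.00 (≈ $3.5424 each)
Sep 10, sell 217: 217/413 × $1,463.00 → $768.69
After Sep 11: 584 on hand, pool $2,246.31 (≈ $3.8464 each)
Sep 13, sell 308: 308/584 × $2,246.31 → $1,184.69
After Sep 14: 655 on hand, pool $1,440.62 (≈ $2.1994 each)
Sep 16, sell 552: 552/655 × $1,440.62 → $1,214.07
Total COGS = $400.00 + $768.69 + $1,184.69 + $1,214.07 = $3,567.45
Ending inventory (cost pool remaining) = $226.55
Check: goods available $3,794.00 = COGS $3,567.45 + ending $226.55

COGS = $3,567.45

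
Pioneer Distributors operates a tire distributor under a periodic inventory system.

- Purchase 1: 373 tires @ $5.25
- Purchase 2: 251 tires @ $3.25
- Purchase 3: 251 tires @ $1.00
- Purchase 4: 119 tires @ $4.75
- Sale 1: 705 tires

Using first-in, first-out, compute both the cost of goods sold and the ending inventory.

Sale 1 (705) [FIFO — oldest first]: 373 @ $5.25 + 251 @ $3.25 + 81 @ $1.00 = $2,855.00
Ending inventory: 170 @ $1.00 + 119 @ $4.75 = $735.25

COGS = $2,855.00; ending inventory = $735.25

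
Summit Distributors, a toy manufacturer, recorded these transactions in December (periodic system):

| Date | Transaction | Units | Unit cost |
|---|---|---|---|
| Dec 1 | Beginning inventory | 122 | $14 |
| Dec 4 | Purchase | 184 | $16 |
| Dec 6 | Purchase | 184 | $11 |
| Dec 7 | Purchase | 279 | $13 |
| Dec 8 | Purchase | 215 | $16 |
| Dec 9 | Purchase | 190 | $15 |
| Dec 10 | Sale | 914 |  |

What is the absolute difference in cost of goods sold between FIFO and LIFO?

FIFO COGS: 122 @ $14 + 184 @ $16 + 184 @ $11 + 279 @ $13 + 145 @ $16 = $12,623
LIFO COGS: 190 @ $15 + 215 @ $16 + 279 @ $13 + 184 @ $11 + 46 @ $16 = $12,677
Difference = |$12,623 − $12,677| = $54

$54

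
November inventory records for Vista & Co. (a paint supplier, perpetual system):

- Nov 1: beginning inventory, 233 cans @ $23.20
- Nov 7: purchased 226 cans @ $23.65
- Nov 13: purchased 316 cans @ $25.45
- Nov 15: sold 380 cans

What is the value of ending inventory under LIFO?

Ending inventory = $9,236.90

Nov 15, 380 sold [LIFO — newest first]: 316 @ $25.45 + 64 @ $23.65 = $9,555.80
Ending inventory: 233 @ $23.20 + 162 @ $23.65 = $9,236.90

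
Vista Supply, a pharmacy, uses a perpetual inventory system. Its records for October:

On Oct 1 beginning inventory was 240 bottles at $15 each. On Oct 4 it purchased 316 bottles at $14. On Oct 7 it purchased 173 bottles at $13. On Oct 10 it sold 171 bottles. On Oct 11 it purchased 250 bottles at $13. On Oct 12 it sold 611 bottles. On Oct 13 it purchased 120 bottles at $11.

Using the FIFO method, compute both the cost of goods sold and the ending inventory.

Oct 10, 171 sold [FIFO — oldest first]: 171 @ $15 = $2,565
Oct 12, 611 sold [FIFO — oldest first]: 69 @ $15 + 316 @ $14 + 173 @ $13 + 53 @ $13 = $8,397
Total COGS = $2,565 + $8,397 = $10,962
Ending inventory: 197 @ $13 + 120 @ $11 = $3,881

COGS = $10,962; ending inventory = $3,881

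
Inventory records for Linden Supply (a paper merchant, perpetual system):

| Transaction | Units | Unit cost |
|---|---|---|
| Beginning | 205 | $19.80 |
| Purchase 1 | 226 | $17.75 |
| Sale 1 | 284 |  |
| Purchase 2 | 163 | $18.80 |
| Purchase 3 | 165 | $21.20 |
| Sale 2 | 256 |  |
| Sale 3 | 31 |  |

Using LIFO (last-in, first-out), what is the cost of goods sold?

COGS = $10,951.50

Sale 1 (284) [LIFO — newest first]: 226 @ $17.75 + 58 @ $19.80 = $5,159.90
Sale 2 (256) [LIFO — newest first]: 165 @ $21.20 + 91 @ $18.80 = $5,208.80
Sale 3 (31) [LIFO — newest first]: 31 @ $18.80 = $582.80
Total COGS = $5,159.90 + $5,208.80 + $582.80 = $10,951.50
Ending inventory: 147 @ $19.80 + 41 @ $18.80 = $3,681.40
Check: goods available $14,632.90 = COGS $10,951.50 + ending $3,681.40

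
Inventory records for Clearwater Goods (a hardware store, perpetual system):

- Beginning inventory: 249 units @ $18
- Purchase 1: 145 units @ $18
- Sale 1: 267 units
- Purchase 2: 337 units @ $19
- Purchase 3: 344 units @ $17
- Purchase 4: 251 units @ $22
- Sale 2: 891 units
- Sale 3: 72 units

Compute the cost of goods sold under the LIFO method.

Sale 1 (267) [LIFO — newest first]: 145 @ $18 + 122 @ $18 = $4,806
Sale 2 (891) [LIFO — newest first]: 251 @ $22 + 344 @ $17 + 296 @ $19 = $16,994
Sale 3 (72) [LIFO — newest first]: 41 @ $19 + 31 @ $18 = $1,337
Total COGS = $4,806 + $16,994 + $1,337 = $23,137
Ending inventory: 96 @ $18 = $1,728

COGS = $23,137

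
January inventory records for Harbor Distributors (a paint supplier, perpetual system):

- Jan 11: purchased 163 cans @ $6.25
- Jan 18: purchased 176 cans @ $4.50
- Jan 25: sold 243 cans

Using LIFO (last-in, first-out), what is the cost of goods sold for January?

Jan 25, 243 sold [LIFO — newest first]: 176 @ $4.50 + 67 @ $6.25 = $1,210.75
Ending inventory: 96 @ $6.25 = $600.00
Check: goods available $1,810.75 = COGS $1,210.75 + ending $600.00

COGS = $1,210.75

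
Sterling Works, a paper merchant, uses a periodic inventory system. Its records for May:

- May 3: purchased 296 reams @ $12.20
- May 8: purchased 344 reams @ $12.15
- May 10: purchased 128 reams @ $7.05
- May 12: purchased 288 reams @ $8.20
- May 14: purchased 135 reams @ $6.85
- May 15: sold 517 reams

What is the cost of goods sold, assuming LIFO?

COGS = $3,949.05

May 15, 517 sold [LIFO — newest first]: 135 @ $6.85 + 288 @ $8.20 + 94 @ $7.05 = $3,949.05
Ending inventory: 296 @ $12.20 + 344 @ $12.15 + 34 @ $7.05 = $8,030.50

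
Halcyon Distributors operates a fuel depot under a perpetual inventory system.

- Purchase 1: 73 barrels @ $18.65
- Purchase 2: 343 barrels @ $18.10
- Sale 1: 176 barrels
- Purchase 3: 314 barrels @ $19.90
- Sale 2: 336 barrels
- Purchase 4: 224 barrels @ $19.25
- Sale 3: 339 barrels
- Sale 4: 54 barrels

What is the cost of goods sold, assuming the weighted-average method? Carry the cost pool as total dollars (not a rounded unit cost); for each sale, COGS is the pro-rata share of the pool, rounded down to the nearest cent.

After Purchase 1: 73 on hand, pool $1,361.45 (≈ $18.6500 each)
After Purchase 2: 416 on hand, pool $7,569.75 (≈ $18.1965 each)
Sale 1, sell 176: 176/416 × $7,569.75 → $3,202.58
After Purchase 3: 554 on hand, pool $10,615.77 (≈ $19.1620 each)
Sale 2, sell 336: 336/554 × $10,615.77 → $6,438.44
After Purchase 4: 442 on hand, pool $8,489.33 (≈ $19.2066 each)
Sale 3, sell 339: 339/442 × $8,489.33 → $6,511.04
Sale 4, sell 54: 54/103 × $1,978.29 → $1,037.16
Total COGS = $3,202.58 + $6,438.44 + $6,511.04 + $1,037.16 = $17,189.22
Ending inventory (cost pool remaining) = $941.13
Check: goods available $18,130.35 = COGS $17,189.22 + ending $941.13

COGS = $17,189.22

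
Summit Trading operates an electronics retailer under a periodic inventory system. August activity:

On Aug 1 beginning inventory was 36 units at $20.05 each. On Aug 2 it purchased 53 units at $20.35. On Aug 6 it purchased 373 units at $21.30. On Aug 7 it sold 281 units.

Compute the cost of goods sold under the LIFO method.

COGS = $5,985.30

Aug 7, 281 sold [LIFO — newest first]: 281 @ $21.30 = $5,985.30
Ending inventory: 36 @ $20.05 + 53 @ $20.35 + 92 @ $21.30 = $3,759.95
Check: goods available $9,745.25 = COGS $5,985.30 + ending $3,759.95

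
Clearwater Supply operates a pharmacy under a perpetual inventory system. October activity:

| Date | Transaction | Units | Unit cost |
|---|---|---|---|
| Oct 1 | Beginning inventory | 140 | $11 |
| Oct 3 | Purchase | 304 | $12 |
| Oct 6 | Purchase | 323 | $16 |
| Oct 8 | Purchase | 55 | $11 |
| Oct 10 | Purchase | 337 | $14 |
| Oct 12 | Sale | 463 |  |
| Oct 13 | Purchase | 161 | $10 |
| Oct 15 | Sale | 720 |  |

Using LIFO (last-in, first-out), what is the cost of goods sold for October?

Oct 12, 463 sold [LIFO — newest first]: 337 @ $14 + 55 @ $11 + 71 @ $16 = $6,459
Oct 15, 720 sold [LIFO — newest first]: 161 @ $10 + 252 @ $16 + 304 @ $12 + 3 @ $11 = $9,323
Total COGS = $6,459 + $9,323 = $15,782
Ending inventory: 137 @ $11 = $1,507

COGS = $15,782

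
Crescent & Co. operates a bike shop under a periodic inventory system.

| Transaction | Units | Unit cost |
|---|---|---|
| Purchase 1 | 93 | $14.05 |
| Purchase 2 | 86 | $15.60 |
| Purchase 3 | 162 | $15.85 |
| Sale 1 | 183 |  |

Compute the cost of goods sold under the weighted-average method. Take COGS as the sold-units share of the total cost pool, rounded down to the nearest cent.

Sale 1, sell 183: 183/341 × $5,215.95 → $2,799.17
Ending inventory (cost pool remaining) = $2,416.78

COGS = $2,799.17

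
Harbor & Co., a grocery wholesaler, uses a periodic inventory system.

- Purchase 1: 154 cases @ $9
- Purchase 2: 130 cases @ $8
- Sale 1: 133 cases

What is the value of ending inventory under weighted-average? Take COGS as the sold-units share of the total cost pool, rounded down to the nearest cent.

Sale 1, sell 133: 133/284 × $2,426.00 → $1,136.11
Ending inventory (cost pool remaining) = $1,289.89

Ending inventory = $1,289.89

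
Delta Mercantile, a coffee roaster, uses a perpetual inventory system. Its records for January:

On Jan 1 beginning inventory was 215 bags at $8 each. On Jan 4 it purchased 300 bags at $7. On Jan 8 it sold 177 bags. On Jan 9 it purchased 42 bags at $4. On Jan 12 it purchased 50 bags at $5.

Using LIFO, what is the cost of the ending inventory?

Ending inventory = $2,999

Jan 8, 177 sold [LIFO — newest first]: 177 @ $7 = $1,239
Ending inventory: 215 @ $8 + 123 @ $7 + 42 @ $4 + 50 @ $5 = $2,999
Check: goods available $4,238 = COGS $1,239 + ending $2,999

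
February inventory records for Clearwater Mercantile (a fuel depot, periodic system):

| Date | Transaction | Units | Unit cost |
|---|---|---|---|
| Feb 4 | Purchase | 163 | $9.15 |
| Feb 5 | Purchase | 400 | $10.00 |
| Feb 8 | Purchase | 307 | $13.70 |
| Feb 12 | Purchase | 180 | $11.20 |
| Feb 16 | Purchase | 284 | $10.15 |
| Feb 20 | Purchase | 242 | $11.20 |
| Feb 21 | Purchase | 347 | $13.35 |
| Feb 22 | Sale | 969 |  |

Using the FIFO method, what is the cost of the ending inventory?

Ending inventory = $11,132.65

Feb 22, 969 sold [FIFO — oldest first]: 163 @ $9.15 + 400 @ $10.00 + 307 @ $13.70 + 99 @ $11.20 = $10,806.15
Ending inventory: 81 @ $11.20 + 284 @ $10.15 + 242 @ $11.20 + 347 @ $13.35 = $11,132.65
Check: goods available $21,938.80 = COGS $10,806.15 + ending $11,132.65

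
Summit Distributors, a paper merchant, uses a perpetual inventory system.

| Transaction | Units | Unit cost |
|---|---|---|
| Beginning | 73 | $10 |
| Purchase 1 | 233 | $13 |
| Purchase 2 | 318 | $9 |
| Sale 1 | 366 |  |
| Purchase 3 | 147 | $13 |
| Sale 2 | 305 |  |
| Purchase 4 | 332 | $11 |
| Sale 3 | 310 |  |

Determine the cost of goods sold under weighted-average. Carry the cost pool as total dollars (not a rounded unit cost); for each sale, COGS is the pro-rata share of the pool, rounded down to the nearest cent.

COGS = $10,828.50

After Beginning: 73 on hand, pool $730.00 (≈ $10.0000 each)
After Purchase 1: 306 on hand, pool $3,759.00 (≈ $12.2843 each)
After Purchase 2: 624 on hand, pool $6,621.00 (≈ $10.6106 each)
Sale 1, sell 366: 366/624 × $6,621.00 → $3,883.47
After Purchase 3: 405 on hand, pool $4,648.53 (≈ $11.4779 each)
Sale 2, sell 305: 305/405 × $4,648.53 → $3,500.74
After Purchase 4: 432 on hand, pool $4,799.79 (≈ $11.1106 each)
Sale 3, sell 310: 310/432 × $4,799.79 → $3,444.29
Total COGS = $3,883.47 + $3,500.74 + $3,444.29 = $10,828.50
Ending inventory (cost pool remaining) = $1,355.50
Check: goods available $12,184.00 = COGS $10,828.50 + ending $1,355.50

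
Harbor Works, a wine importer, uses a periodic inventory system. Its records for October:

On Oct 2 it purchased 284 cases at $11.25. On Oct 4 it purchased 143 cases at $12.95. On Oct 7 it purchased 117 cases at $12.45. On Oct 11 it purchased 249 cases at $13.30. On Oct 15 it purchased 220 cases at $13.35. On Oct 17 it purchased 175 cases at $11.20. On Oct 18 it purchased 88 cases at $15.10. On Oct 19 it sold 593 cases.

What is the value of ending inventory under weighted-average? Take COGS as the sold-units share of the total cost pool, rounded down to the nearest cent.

Oct 19, sell 593: 593/1276 × $16,041.00 → $7,454.79
Ending inventory (cost pool remaining) = $8,586.21
Check: goods available $16,041.00 = COGS $7,454.79 + ending $8,586.21

Ending inventory = $8,586.21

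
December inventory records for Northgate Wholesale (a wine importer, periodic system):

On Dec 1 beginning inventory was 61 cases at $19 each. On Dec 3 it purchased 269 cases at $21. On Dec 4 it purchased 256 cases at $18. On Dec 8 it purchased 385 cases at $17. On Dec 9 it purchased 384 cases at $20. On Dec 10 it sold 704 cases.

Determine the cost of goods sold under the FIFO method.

COGS = $13,422

Dec 10, 704 sold [FIFO — oldest first]: 61 @ $19 + 269 @ $21 + 256 @ $18 + 118 @ $17 = $13,422
Ending inventory: 267 @ $17 + 384 @ $20 = $12,219
Check: goods available $25,641 = COGS $13,422 + ending $12,219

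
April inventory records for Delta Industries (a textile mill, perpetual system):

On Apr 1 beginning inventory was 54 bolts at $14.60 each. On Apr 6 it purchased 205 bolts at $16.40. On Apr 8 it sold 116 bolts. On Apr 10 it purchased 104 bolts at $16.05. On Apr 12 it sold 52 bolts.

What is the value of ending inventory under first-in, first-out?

Apr 8, 116 sold [FIFO — oldest first]: 54 @ $14.60 + 62 @ $16.40 = $1,805.20
Apr 12, 52 sold [FIFO — oldest first]: 52 @ $16.40 = $852.80
Total COGS = $1,805.20 + $852.80 = $2,658.00
Ending inventory: 91 @ $16.40 + 104 @ $16.05 = $3,161.60
Check: goods available $5,819.60 = COGS $2,658.00 + ending $3,161.60

Ending inventory = $3,161.60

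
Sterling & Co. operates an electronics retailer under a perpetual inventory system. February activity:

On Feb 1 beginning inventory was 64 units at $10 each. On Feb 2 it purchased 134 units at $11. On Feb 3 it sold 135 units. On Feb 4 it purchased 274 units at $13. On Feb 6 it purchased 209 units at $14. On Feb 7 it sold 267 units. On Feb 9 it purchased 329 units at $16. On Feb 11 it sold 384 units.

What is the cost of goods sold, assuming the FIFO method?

COGS = $10,282

Feb 3, 135 sold [FIFO — oldest first]: 64 @ $10 + 71 @ $11 = $1,421
Feb 7, 267 sold [FIFO — oldest first]: 63 @ $11 + 204 @ $13 = $3,345
Feb 11, 384 sold [FIFO — oldest first]: 70 @ $13 + 209 @ $14 + 105 @ $16 = $5,516
Total COGS = $1,421 + $3,345 + $5,516 = $10,282
Ending inventory: 224 @ $16 = $3,584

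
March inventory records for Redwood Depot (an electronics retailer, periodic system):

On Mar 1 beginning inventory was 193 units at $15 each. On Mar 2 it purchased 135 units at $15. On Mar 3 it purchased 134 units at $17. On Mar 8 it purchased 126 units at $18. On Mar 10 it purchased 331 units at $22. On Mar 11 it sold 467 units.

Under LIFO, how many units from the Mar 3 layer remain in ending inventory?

Mar 11, 467 sold [LIFO — newest first]: 331 @ $22 + 126 @ $18 + 10 @ $17 = $9,720
Ending inventory: 193 @ $15 + 135 @ $15 + 124 @ $17 = $7,028

124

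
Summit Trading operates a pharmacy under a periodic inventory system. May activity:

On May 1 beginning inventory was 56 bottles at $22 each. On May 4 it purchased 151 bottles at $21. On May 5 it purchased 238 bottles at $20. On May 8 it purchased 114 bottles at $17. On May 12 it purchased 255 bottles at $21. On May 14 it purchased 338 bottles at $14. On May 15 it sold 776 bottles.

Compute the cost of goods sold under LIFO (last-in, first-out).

COGS = $13,405

May 15, 776 sold [LIFO — newest first]: 338 @ $14 + 255 @ $21 + 114 @ $17 + 69 @ $20 = $13,405
Ending inventory: 56 @ $22 + 151 @ $21 + 169 @ $20 = $7,783
Check: goods available $21,188 = COGS $13,405 + ending $7,783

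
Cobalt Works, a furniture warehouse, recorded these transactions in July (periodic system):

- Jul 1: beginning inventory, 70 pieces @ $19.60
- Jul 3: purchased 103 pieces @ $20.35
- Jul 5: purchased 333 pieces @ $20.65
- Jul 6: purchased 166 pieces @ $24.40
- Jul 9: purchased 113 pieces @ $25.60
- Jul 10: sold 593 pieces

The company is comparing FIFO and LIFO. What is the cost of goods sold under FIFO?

COGS = $12,467.30

FIFO COGS: 70 @ $19.60 + 103 @ $20.35 + 333 @ $20.65 + 87 @ $24.40 = $12,467.30
LIFO COGS: 113 @ $25.60 + 166 @ $24.40 + 314 @ $20.65 = $13,427.30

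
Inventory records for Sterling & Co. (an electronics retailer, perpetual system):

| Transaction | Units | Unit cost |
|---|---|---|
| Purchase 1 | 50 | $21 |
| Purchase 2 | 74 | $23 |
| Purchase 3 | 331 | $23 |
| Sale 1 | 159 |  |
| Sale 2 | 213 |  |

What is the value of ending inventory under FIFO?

Sale 1 (159) [FIFO — oldest first]: 50 @ $21 + 74 @ $23 + 35 @ $23 = $3,557
Sale 2 (213) [FIFO — oldest first]: 213 @ $23 = $4,899
Total COGS = $3,557 + $4,899 = $8,456
Ending inventory: 83 @ $23 = $1,909

Ending inventory = $1,909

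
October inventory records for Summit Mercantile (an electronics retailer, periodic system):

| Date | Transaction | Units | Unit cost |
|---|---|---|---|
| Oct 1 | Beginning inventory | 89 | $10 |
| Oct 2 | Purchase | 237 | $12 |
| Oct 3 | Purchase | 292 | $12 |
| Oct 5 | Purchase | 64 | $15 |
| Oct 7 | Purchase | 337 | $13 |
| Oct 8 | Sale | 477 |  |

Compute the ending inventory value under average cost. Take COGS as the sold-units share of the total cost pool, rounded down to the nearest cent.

Oct 8, sell 477: 477/1019 × $12,579.00 → $5,888.30
Ending inventory (cost pool remaining) = $6,690.70
Check: goods available $12,579.00 = COGS $5,888.30 + ending $6,690.70

Ending inventory = $6,690.70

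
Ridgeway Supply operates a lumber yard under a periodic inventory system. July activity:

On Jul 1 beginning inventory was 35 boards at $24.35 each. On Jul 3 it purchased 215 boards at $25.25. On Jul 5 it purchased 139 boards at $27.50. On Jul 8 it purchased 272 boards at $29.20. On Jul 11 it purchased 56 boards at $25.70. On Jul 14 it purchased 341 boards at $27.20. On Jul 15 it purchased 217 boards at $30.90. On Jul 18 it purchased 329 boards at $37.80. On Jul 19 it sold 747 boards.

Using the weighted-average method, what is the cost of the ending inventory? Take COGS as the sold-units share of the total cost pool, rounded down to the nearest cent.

Ending inventory = $25,593.42

Jul 19, sell 747: 747/1604 × $47,901.80 → $22,308.38
Ending inventory (cost pool remaining) = $25,593.42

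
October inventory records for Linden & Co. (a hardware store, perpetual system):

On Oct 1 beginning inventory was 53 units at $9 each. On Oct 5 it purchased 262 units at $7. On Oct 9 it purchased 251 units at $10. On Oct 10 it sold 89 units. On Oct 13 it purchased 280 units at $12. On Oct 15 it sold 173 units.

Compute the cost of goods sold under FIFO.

Oct 10, 89 sold [FIFO — oldest first]: 53 @ $9 + 36 @ $7 = $729
Oct 15, 173 sold [FIFO — oldest first]: 173 @ $7 = $1,211
Total COGS = $729 + $1,211 = $1,940
Ending inventory: 53 @ $7 + 251 @ $10 + 280 @ $12 = $6,241

COGS = $1,940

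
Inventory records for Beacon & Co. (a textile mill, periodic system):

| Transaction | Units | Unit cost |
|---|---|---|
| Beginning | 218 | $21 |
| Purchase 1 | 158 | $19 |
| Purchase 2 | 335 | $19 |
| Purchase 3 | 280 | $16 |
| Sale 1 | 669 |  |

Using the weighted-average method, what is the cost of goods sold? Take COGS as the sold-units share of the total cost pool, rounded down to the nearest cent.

Sale 1, sell 669: 669/991 × $18,425.00 → $12,438.26
Ending inventory (cost pool remaining) = $5,986.74

COGS = $12,438.26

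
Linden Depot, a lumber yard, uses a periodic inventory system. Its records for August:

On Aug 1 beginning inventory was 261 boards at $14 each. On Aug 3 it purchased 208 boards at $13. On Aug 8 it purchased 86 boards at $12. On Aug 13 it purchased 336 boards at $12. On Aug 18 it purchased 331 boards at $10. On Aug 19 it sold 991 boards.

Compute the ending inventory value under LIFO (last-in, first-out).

Ending inventory = $3,234

Aug 19, 991 sold [LIFO — newest first]: 331 @ $10 + 336 @ $12 + 86 @ $12 + 208 @ $13 + 30 @ $14 = $11,498
Ending inventory: 231 @ $14 = $3,234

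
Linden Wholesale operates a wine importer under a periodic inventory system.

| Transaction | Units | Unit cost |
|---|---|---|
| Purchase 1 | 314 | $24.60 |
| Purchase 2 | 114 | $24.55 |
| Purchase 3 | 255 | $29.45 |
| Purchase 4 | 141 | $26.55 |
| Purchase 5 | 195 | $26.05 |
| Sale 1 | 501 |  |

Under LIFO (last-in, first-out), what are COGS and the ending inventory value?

Sale 1 (501) [LIFO — newest first]: 195 @ $26.05 + 141 @ $26.55 + 165 @ $29.45 = $13,682.55
Ending inventory: 314 @ $24.60 + 114 @ $24.55 + 90 @ $29.45 = $13,173.60

COGS = $13,682.55; ending inventory = $13,173.60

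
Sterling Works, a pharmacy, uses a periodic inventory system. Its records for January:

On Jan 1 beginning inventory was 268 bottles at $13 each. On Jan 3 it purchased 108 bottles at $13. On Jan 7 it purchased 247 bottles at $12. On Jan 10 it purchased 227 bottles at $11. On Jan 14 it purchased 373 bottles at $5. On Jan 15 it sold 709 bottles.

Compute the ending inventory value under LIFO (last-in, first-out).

Ending inventory = $6,544

Jan 15, 709 sold [LIFO — newest first]: 373 @ $5 + 227 @ $11 + 109 @ $12 = $5,670
Ending inventory: 268 @ $13 + 108 @ $13 + 138 @ $12 = $6,544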